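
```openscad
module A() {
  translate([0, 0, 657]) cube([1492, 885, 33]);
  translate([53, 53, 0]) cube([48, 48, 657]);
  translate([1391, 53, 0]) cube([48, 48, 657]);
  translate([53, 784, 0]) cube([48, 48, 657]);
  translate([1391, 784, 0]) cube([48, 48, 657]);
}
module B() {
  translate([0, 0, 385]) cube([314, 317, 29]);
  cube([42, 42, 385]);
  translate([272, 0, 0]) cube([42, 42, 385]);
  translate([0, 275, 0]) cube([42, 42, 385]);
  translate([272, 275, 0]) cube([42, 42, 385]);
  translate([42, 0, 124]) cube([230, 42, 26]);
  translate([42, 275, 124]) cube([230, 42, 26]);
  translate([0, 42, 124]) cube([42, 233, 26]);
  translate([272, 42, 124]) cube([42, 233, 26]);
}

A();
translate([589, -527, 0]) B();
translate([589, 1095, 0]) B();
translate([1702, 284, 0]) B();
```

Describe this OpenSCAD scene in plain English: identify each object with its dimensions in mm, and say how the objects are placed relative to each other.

A is a table: top 1492 mm (x) × 885 mm (y), 33 mm thick, upper face at z = 690 mm, on four 48×48 mm square legs, each inset 53 mm from the nearest pair of top edges, running from z = 0 to the bottom of the top.

B is a four-legged stool. The seat is 314×317 mm, 29 mm thick, top at z = 414 mm. It stands on four square legs, each 42×42 mm in cross-section, from z = 0 to the seat underside, each flush with a corner of the seat. Four stretchers, 42 mm wide and 26 mm tall, connect adjacent legs with their undersides at z = 124 mm, each running between the inner faces of the legs it joins and aligned with the legs' outer faces on the other axis.

Three stools sit around the table at the −y, +y, +x sides.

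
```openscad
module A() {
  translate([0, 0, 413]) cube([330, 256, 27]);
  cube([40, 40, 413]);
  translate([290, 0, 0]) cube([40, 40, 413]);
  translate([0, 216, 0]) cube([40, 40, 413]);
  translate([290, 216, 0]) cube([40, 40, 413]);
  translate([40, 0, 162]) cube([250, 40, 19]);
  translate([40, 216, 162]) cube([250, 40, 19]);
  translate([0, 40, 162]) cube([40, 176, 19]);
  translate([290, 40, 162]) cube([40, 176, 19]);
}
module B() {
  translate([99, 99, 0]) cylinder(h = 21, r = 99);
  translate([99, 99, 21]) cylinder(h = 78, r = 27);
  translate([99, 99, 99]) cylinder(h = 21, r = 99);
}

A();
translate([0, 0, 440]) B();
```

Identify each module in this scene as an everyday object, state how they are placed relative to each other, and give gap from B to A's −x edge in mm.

A is a stool. B is a spool. The spool is on top of the stool. The gap from the spool to the stool's −x edge is 0 mm.

The spool's min-x is at 0; the stool's min-x is 0; gap = 0 mm.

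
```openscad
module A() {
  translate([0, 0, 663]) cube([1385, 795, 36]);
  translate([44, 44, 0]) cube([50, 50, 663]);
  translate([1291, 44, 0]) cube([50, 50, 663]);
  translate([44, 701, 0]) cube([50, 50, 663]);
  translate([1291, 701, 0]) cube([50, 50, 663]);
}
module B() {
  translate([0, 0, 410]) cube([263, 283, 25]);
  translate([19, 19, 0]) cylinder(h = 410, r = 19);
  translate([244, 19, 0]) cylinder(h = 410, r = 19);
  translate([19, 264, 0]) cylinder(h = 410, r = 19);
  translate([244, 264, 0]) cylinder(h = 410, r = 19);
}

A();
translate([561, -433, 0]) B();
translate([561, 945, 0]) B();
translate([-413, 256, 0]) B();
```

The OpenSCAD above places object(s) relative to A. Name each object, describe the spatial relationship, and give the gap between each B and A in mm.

A is a table. B is a stool. Three stools sit around the table at the −y, +y, −x sides. The gap between each stool and the table is 150 mm.

Each stool's nearest face is 150 mm from the table's bounding box.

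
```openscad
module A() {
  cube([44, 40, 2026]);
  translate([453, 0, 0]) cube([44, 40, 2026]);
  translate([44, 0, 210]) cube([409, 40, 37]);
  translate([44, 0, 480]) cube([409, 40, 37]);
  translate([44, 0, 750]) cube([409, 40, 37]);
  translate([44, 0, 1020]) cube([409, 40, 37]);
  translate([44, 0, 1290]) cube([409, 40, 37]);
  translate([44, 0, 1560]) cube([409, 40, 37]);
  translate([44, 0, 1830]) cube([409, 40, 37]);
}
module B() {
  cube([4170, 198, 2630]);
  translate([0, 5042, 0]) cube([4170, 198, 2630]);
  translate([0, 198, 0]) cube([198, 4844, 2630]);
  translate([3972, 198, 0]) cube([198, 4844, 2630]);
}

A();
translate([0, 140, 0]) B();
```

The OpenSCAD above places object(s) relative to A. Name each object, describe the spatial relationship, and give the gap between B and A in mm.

The house frame's nearest face is 100 mm from the ladder's +y face.

A is a ladder. B is a house frame. The house frame is on the floor beside the ladder on its +y side. The gap between the house frame and the ladder is 100 mm.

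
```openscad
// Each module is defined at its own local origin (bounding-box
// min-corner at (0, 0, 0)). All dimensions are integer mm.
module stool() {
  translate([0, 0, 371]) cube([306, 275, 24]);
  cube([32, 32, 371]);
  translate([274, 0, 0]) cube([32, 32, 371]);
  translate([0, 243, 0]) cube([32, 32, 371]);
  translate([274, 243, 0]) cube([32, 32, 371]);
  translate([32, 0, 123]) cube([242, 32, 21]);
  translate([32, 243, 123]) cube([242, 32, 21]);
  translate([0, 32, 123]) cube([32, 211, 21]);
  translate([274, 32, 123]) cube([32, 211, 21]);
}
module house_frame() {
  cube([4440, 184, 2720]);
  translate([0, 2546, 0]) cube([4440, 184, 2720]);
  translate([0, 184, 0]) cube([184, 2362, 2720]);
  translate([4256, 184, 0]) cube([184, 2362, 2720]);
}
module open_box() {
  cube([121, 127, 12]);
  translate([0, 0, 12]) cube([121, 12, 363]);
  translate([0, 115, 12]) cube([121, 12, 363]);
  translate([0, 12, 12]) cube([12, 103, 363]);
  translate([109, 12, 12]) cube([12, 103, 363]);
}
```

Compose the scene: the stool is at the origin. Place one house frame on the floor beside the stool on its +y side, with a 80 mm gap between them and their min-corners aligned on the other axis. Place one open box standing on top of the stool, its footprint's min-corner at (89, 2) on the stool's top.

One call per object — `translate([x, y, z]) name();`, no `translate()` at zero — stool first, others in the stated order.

stool();
translate([0, 355, 0]) house_frame();
translate([89, 2, 395]) open_box();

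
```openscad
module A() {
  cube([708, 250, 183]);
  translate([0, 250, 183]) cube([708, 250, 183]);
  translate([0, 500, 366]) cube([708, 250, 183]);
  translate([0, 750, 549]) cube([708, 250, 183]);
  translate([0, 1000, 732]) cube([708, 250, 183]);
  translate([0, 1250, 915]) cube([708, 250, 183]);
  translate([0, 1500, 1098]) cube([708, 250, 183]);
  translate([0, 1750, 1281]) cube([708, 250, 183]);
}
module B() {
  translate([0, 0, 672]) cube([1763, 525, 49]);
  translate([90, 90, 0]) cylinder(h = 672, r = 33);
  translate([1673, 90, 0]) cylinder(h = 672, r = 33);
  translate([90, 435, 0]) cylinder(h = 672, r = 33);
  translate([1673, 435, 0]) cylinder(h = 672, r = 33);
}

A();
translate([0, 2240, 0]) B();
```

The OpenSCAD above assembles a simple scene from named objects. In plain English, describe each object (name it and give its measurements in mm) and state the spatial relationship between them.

A is a straight staircase of 8 solid steps. Each step is 708 mm wide (x), 250 mm deep (y, the going) and 183 mm tall (the rise). The first step rests on the floor; each subsequent step sits one going further in +y and one rise higher in +z, directly behind and above the previous step with no overlap.

B is a table with a 1763×525 mm rectangular top, 49 mm thick, top surface at z = 721 mm, supported by four round legs of 66 mm diameter, each leg's bounding box inset 57 mm from the nearest pair of top edges, running from the floor.

The table is on the floor beside the staircase on its +y side.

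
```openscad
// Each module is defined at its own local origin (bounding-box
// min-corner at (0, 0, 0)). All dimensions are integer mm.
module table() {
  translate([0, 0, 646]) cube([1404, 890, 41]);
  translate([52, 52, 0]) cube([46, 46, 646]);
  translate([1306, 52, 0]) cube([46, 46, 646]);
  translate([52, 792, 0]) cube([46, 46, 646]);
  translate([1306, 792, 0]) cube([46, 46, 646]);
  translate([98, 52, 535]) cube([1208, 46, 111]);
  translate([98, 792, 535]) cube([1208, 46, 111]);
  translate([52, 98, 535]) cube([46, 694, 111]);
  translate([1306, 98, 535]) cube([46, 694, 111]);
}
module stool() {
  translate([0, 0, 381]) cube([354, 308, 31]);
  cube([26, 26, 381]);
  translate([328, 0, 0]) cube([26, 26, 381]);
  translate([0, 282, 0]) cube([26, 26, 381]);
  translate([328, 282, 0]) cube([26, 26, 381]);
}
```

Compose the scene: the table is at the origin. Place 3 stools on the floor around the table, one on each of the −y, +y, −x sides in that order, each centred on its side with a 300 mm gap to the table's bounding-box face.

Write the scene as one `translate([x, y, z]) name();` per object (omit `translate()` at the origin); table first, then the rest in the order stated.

table();
translate([525, -608, 0]) stool();
translate([525, 1190, 0]) stool();
translate([-654, 291, 0]) stool();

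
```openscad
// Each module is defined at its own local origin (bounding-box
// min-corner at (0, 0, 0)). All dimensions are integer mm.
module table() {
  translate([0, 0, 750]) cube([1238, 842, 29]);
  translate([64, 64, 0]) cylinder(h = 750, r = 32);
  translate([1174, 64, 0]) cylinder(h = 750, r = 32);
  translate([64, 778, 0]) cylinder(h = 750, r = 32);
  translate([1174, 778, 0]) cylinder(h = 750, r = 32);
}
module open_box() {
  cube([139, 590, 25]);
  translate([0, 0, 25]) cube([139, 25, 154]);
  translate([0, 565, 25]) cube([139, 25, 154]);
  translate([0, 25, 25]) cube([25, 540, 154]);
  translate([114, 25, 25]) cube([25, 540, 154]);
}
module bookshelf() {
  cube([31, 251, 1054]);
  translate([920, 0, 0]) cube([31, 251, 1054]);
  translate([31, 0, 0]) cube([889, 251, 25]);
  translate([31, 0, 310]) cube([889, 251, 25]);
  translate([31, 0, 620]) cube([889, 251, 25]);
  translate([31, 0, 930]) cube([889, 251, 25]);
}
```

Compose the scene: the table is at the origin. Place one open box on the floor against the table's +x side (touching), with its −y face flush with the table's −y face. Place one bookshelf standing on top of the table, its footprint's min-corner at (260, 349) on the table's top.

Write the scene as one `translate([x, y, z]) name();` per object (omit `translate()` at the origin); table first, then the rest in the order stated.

table();
translate([1238, 0, 0]) open_box();
translate([260, 349, 779]) bookshelf();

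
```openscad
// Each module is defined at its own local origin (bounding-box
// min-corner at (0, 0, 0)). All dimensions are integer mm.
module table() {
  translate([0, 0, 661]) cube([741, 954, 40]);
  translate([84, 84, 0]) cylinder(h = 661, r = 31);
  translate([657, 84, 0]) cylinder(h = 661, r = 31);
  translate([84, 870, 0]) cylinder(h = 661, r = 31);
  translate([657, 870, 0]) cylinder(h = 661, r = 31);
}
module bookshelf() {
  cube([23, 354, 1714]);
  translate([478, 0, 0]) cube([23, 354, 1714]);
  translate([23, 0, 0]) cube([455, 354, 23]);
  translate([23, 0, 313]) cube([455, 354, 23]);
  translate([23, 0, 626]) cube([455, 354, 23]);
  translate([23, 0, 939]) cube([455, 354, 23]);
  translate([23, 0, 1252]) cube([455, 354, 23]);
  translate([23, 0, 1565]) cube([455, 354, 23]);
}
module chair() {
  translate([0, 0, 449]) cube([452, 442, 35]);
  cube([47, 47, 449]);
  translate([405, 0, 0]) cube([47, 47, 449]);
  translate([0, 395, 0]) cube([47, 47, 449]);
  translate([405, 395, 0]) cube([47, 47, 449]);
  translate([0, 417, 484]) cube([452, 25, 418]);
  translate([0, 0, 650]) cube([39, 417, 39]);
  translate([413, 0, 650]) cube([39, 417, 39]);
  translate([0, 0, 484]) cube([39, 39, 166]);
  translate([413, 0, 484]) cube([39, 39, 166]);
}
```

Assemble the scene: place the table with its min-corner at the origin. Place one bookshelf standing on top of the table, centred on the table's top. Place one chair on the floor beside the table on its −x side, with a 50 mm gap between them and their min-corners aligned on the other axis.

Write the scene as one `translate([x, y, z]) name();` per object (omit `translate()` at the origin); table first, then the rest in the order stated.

table();
translate([120, 300, 701]) bookshelf();
translate([-502, 0, 0]) chair();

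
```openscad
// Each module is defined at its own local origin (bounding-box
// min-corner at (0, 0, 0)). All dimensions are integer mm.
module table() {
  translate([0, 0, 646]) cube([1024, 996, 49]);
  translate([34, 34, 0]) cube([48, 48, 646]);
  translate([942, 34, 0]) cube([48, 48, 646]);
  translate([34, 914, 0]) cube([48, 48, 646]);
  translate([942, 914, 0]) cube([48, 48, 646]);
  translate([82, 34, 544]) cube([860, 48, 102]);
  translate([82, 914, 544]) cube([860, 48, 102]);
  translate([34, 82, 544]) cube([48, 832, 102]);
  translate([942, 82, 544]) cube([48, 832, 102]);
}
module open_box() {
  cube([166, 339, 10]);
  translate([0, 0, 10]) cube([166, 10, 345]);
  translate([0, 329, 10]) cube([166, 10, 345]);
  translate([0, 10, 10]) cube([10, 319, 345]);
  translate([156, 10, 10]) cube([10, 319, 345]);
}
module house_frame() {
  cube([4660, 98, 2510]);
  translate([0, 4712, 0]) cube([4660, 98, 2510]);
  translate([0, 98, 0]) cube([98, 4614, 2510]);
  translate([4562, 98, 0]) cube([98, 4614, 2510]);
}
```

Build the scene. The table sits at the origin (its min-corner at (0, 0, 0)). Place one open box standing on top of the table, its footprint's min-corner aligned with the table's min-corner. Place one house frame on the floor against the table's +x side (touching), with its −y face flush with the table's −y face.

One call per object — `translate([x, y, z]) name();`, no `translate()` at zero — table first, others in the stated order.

table();
translate([0, 0, 695]) open_box();
translate([1024, 0, 0]) house_frame();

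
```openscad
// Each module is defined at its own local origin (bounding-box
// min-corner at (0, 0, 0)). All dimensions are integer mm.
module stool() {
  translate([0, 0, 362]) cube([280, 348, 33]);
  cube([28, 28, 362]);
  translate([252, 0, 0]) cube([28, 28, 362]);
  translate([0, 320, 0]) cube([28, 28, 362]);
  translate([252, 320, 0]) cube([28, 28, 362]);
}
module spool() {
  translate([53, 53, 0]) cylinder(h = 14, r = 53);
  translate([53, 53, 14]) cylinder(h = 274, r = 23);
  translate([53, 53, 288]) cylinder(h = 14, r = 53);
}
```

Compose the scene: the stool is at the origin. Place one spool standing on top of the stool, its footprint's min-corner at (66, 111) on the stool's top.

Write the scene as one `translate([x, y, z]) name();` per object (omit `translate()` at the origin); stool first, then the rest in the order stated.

stool();
translate([66, 111, 395]) spool();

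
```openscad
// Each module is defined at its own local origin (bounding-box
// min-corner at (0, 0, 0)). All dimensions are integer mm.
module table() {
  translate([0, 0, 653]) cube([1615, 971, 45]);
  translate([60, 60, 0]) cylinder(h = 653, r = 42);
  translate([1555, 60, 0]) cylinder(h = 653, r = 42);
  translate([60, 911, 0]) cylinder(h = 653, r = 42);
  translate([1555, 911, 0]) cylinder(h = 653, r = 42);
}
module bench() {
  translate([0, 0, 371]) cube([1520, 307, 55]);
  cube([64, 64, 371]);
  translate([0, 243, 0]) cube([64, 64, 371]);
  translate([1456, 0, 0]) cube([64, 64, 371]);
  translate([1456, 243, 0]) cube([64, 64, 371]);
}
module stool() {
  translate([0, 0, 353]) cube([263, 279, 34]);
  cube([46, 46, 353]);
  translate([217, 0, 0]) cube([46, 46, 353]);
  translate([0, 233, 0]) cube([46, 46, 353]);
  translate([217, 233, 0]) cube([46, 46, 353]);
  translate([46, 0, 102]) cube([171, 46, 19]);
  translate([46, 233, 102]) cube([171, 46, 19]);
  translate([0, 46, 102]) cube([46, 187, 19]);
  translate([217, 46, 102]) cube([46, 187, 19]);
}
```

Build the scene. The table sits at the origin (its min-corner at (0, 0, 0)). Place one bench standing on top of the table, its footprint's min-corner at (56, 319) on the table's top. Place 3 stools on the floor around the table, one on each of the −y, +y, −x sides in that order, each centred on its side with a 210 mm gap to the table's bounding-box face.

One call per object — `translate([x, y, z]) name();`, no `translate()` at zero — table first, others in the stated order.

table();
translate([56, 319, 698]) bench();
translate([676, -489, 0]) stool();
translate([676, 1181, 0]) stool();
translate([-473, 346, 0]) stool();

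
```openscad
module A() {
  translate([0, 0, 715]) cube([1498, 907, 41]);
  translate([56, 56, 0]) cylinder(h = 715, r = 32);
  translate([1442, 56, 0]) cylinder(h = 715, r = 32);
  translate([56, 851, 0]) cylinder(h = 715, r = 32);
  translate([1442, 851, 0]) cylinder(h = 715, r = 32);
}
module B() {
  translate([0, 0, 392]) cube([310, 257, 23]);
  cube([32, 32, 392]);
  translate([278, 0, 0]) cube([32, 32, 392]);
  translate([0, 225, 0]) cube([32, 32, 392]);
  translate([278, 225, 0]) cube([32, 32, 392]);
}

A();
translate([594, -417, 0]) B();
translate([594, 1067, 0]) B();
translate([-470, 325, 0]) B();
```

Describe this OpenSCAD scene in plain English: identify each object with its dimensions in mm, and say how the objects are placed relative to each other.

A is a table with a 1498×907 mm rectangular top, 41 mm thick, top surface at z = 756 mm, supported by four round legs of 64 mm diameter, each leg's bounding box inset 24 mm from the nearest pair of top edges, running from the floor.

B is a four-legged stool. The seat is 310×257 mm, 23 mm thick, top at z = 415 mm. It stands on four square legs, each 32×32 mm in cross-section, from z = 0 to the seat underside, each flush with a corner of the seat.

Three stools sit around the table at the −y, +y, −x sides.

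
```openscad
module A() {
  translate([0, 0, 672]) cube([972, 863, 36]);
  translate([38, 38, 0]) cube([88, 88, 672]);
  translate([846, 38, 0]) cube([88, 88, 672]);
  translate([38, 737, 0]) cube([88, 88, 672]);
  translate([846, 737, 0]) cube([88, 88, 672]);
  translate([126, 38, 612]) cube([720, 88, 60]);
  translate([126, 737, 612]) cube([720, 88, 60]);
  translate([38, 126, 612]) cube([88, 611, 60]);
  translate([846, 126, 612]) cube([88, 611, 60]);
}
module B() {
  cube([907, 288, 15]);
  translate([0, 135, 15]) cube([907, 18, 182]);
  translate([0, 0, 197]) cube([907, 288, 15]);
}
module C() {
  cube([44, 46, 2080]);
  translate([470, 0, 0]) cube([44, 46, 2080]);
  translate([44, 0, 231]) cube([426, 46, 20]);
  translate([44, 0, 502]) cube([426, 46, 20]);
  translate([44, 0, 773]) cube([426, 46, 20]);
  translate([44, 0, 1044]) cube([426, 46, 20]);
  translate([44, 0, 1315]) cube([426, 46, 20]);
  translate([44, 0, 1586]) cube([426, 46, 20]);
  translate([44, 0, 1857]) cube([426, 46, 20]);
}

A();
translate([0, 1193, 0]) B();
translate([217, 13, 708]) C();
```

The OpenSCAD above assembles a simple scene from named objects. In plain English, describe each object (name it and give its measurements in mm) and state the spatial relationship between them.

A is a table with a 972×863 mm rectangular top, 36 mm thick, top surface at z = 708 mm, supported by four 88×88 mm square legs, each inset 38 mm from the nearest pair of top edges, running from the floor. Four apron rails, 88 mm thick and 60 mm tall, run between adjacent legs with their top edges flush with the underside of the top and their outer faces flush with the legs' outer faces.

B is an I-beam lying along x, 907 mm long. Overall section height 212 mm. Two flanges 288 mm wide (y) and 15 mm thick, one on the floor and one at the top; a web 18 mm thick runs between them, centred on the flange width.

C is a straight ladder. Two 44×46 mm vertical rails, 2080 mm tall, stand 514 mm apart (outside-to-outside) with their front faces coplanar on the −y side. 7 rungs, each 46 mm deep and 20 mm tall, span between the inner faces of the rails, front faces flush with the rails. The lowest rung's underside is at z = 231 mm and rungs are spaced 271 mm apart (underside to underside).

The I-beam is on the floor beside the table on its +y side. The ladder is on top of the table.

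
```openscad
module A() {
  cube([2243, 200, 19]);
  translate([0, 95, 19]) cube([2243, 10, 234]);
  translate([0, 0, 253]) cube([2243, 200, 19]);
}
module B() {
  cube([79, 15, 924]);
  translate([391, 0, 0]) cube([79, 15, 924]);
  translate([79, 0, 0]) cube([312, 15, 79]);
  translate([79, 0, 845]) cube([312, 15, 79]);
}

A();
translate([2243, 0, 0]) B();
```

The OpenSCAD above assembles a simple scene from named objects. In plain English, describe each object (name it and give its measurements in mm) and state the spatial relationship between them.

A is an I-beam lying along x, 2243 mm long. Overall section height 272 mm. Two flanges 200 mm wide (y) and 19 mm thick, one on the floor and one at the top; a web 10 mm thick runs between them, centred on the flange width.

B is a rectangular picture frame lying in the x–z plane (depth along y). The opening is 312 mm wide (x) by 766 mm tall (z), surrounded by a border 79 mm wide on all four sides. The frame is 15 mm deep and is made of two full-height vertical stiles with two horizontal rails fitted between them.

The picture frame is against the I-beam's +x side, with their −y faces flush.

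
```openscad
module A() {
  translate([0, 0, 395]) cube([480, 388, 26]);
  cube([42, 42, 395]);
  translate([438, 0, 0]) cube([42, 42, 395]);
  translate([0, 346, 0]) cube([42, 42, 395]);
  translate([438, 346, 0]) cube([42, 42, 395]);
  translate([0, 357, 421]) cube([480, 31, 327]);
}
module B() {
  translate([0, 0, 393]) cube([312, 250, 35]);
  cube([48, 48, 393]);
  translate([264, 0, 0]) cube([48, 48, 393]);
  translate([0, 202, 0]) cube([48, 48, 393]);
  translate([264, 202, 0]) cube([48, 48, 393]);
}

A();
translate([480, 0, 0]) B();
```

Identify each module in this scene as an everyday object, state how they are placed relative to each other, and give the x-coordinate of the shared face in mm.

The chair's +x face and the stool's −x face are both at x = 480 mm.

A is a chair. B is a stool. The stool is against the chair's +x side, with their −y faces flush. The x-coordinate of the shared face is 480 mm.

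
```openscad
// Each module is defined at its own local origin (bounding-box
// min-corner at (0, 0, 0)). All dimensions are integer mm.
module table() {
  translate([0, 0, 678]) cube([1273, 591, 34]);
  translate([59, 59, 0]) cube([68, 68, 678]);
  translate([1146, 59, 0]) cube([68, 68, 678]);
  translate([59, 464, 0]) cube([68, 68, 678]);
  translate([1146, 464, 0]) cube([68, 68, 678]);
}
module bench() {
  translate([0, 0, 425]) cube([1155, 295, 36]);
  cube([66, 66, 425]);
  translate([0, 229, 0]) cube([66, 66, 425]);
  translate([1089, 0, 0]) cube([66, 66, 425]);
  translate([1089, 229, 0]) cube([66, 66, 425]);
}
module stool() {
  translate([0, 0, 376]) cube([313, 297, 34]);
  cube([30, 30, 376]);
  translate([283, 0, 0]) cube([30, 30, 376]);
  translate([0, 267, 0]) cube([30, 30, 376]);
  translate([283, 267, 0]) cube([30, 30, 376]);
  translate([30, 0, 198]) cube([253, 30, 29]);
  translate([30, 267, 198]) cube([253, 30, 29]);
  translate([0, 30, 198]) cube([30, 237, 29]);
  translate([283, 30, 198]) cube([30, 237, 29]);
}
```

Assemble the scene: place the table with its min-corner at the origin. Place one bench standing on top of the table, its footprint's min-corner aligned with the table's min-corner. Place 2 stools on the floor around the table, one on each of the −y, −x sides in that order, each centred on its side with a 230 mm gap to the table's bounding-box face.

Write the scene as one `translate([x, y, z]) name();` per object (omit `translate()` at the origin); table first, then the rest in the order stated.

table();
translate([0, 0, 712]) bench();
translate([480, -527, 0]) stool();
translate([-543, 147, 0]) stool();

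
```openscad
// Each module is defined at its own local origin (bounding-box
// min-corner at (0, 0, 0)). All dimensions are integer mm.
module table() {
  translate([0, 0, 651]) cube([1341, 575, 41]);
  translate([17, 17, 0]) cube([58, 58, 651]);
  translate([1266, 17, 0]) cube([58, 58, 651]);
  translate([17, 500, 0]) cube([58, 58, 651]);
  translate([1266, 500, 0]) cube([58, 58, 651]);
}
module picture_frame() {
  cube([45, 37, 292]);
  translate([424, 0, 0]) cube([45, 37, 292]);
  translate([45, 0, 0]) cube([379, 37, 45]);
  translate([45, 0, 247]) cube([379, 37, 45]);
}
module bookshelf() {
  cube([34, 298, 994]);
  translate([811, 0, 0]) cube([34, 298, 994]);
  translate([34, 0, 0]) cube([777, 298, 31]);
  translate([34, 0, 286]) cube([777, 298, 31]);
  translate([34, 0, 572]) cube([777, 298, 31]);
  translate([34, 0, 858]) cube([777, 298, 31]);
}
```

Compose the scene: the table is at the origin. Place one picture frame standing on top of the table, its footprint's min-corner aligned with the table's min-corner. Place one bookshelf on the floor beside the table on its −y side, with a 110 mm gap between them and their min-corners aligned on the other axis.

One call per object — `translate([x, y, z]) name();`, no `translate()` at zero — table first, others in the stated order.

table();
translate([0, 0, 692]) picture_frame();
translate([0, -408, 0]) bookshelf();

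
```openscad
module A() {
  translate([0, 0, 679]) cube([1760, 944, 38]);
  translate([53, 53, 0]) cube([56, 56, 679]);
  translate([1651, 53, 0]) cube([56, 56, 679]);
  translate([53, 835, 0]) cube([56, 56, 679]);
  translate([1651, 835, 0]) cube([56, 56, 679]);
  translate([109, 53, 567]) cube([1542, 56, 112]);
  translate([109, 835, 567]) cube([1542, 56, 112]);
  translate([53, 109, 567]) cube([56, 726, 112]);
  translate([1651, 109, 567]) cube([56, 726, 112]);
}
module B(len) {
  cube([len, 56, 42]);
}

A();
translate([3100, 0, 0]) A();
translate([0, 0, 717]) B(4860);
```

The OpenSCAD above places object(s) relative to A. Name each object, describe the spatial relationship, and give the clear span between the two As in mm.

A is a table. B is a beam. A beam spans the tops of two tables. The clear span between the two tables is 1340 mm.

Second table starts at x = 3100; first ends at x = 1760; clear span = 3100 − 1760 = 1340 mm.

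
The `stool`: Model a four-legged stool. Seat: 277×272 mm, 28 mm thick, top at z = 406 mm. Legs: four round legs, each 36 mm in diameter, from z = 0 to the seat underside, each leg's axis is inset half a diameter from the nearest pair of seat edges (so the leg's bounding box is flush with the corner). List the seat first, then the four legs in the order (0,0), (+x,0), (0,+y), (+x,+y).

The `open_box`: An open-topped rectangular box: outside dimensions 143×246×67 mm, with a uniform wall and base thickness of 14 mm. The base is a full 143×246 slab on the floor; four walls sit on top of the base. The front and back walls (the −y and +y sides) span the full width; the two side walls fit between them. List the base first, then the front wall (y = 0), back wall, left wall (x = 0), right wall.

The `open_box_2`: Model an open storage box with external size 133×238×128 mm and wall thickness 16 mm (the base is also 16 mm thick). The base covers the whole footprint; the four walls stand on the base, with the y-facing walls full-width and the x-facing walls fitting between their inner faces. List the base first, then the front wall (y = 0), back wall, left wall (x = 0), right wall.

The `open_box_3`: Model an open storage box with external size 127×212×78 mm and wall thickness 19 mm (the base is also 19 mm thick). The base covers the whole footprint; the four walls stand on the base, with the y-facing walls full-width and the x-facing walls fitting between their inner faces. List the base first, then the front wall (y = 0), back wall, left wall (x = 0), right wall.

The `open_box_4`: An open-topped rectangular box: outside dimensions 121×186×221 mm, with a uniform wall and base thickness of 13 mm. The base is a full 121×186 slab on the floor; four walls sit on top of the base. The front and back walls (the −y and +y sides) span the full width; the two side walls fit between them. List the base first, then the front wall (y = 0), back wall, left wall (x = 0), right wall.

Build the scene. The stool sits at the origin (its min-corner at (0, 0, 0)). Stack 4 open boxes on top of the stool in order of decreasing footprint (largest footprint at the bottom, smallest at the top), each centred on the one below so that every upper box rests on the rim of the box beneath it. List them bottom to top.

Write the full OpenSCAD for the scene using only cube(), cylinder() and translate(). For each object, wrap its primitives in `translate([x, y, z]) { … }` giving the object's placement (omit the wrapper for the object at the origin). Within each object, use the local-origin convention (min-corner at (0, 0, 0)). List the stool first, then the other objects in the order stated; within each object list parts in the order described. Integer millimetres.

translate([0, 0, 378]) cube([277, 272, 28]);
translate([18, 18, 0]) cylinder(h = 378, r = 18);
translate([259, 18, 0]) cylinder(h = 378, r = 18);
translate([18, 254, 0]) cylinder(h = 378, r = 18);
translate([259, 254, 0]) cylinder(h = 378, r = 18);
translate([67, 13, 406]) {
  cube([143, 246, 14]);
  translate([0, 0, 14]) cube([143, 14, 53]);
  translate([0, 232, 14]) cube([143, 14, 53]);
  translate([0, 14, 14]) cube([14, 218, 53]);
  translate([129, 14, 14]) cube([14, 218, 53]);
}
translate([72, 17, 473]) {
  cube([133, 238, 16]);
  translate([0, 0, 16]) cube([133, 16, 112]);
  translate([0, 222, 16]) cube([133, 16, 112]);
  translate([0, 16, 16]) cube([16, 206, 112]);
  translate([117, 16, 16]) cube([16, 206, 112]);
}
translate([75, 30, 601]) {
  cube([127, 212, 19]);
  translate([0, 0, 19]) cube([127, 19, 59]);
  translate([0, 193, 19]) cube([127, 19, 59]);
  translate([0, 19, 19]) cube([19, 174, 59]);
  translate([108, 19, 19]) cube([19, 174, 59]);
}
translate([78, 43, 679]) {
  cube([121, 186, 13]);
  translate([0, 0, 13]) cube([121, 13, 208]);
  translate([0, 173, 13]) cube([121, 13, 208]);
  translate([0, 13, 13]) cube([13, 160, 208]);
  translate([108, 13, 13]) cube([13, 160, 208]);
}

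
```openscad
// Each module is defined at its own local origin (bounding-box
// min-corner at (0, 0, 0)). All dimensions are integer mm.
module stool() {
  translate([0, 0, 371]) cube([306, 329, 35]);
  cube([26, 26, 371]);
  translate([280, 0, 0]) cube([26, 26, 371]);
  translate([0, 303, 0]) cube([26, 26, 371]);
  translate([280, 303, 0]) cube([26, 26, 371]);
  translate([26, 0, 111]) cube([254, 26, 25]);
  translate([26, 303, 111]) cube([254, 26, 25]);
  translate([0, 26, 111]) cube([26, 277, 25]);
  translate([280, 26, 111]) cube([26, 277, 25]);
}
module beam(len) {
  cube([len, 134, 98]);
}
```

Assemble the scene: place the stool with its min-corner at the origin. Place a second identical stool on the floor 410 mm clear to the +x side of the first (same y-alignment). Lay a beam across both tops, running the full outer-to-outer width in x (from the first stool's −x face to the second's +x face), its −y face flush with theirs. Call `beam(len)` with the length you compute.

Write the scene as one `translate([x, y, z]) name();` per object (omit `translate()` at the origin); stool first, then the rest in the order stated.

stool();
translate([716, 0, 0]) stool();
translate([0, 0, 406]) beam(1022);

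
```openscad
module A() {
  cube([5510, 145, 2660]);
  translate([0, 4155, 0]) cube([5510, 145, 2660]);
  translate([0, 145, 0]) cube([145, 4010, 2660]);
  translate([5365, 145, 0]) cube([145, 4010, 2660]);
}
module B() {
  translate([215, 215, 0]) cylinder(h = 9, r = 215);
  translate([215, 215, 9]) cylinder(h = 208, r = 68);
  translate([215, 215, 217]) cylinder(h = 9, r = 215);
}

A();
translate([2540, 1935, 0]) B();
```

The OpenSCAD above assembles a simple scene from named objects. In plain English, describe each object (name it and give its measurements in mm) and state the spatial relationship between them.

A is a box-shaped house frame (walls only): outside footprint 5510×4300 mm, wall height 2660 mm, wall thickness 145 mm. The two y-facing walls run the full x-width; the two x-facing walls fit between the inner faces of the y-facing walls.

B is a spool: two coaxial disc flanges of radius 215 mm and thickness 9 mm, joined by a core cylinder of radius 68 mm and height 208 mm. The lower flange rests on z = 0 and the three cylinders share a vertical axis.

The spool sits inside the house frame, centred.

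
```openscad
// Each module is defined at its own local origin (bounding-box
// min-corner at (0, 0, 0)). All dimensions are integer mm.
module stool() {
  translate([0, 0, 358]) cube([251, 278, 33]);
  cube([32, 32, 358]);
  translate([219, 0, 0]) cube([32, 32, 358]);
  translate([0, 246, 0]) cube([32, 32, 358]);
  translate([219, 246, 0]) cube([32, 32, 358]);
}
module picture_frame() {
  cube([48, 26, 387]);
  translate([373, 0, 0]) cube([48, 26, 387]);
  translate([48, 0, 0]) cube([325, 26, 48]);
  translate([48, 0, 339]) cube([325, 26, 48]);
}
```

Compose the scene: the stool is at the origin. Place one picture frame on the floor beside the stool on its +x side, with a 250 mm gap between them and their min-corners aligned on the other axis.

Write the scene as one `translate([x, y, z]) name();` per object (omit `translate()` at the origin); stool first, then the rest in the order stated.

stool();
translate([501, 0, 0]) picture_frame();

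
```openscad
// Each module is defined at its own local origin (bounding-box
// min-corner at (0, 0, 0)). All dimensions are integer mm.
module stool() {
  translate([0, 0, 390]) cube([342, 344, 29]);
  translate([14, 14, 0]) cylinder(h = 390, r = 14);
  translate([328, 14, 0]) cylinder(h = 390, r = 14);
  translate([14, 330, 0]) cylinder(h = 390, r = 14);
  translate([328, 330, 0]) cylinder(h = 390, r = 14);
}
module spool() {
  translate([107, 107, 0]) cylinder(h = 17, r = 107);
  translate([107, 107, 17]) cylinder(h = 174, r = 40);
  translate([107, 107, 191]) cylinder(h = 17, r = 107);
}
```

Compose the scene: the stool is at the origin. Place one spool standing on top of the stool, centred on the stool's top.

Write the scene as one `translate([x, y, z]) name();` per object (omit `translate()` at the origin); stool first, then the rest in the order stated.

stool();
translate([64, 65, 419]) spool();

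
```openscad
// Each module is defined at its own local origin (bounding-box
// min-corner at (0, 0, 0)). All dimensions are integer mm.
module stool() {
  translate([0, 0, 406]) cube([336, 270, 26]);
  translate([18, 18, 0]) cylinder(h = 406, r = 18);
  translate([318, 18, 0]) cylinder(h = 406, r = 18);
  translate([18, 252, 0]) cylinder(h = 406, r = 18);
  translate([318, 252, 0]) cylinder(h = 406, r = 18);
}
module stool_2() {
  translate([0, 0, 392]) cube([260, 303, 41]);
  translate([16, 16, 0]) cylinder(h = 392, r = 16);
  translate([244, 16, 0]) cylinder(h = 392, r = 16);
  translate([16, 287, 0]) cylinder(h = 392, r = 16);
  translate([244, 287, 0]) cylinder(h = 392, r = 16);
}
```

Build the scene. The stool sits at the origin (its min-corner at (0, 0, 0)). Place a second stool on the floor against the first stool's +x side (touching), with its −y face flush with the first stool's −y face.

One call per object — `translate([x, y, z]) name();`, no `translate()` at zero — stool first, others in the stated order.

stool();
translate([336, 0, 0]) stool_2();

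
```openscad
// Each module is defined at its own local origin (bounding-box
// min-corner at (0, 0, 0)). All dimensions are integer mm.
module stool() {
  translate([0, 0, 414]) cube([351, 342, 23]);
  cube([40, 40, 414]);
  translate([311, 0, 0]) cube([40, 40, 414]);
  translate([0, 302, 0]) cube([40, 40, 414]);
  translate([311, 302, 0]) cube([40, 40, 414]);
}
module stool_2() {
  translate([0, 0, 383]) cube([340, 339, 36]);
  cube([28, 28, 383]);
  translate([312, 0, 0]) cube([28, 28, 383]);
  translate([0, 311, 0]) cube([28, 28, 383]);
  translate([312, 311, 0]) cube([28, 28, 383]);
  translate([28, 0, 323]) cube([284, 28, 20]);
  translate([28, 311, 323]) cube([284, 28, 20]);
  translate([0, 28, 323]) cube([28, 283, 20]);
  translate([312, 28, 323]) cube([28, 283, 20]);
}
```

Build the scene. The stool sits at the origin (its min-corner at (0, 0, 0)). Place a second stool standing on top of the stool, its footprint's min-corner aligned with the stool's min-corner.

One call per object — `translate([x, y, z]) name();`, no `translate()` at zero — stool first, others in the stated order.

stool();
translate([0, 0, 437]) stool_2();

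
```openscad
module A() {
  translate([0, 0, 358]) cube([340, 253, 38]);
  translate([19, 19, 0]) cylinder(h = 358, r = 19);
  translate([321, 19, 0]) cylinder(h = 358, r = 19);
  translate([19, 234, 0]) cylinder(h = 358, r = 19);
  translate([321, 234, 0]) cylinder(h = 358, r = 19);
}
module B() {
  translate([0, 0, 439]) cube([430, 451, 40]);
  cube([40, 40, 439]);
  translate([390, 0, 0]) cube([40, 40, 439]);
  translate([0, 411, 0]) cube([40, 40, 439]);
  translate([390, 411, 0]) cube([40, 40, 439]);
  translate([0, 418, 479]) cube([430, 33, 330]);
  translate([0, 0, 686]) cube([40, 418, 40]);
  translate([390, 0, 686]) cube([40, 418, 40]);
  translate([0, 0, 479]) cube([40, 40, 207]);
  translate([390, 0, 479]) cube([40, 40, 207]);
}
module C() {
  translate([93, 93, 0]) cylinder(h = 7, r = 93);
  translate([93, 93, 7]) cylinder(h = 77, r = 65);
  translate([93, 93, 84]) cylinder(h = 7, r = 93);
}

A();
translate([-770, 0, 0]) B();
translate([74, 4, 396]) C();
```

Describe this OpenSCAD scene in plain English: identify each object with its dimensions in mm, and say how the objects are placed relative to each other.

A is a four-legged stool. The seat is 340×253 mm, 38 mm thick, top at z = 396 mm. It stands on four round legs, each 38 mm in diameter, from z = 0 to the seat underside, each leg's axis is inset half a diameter from the nearest pair of seat edges (so the leg's bounding box is flush with the corner).

B is a chair: 430×451 mm seat, 40 mm thick, top at z = 479 mm, on four 40 mm square corner legs flush with the seat edges. A 33 mm thick backrest slab spans the full seat width, extending 330 mm above the seat top, its back face flush with the seat's +y edge. Two armrests of 40×40 mm section run along each side from the seat's front edge to the front of the backrest, top faces 247 mm above the seat top and outer faces flush with the seat's x-edges; a 40×40 mm post under the front of each armrest stands on the seat at the front corner.

C is a spool: two coaxial disc flanges of radius 93 mm and thickness 7 mm, joined by a core cylinder of radius 65 mm and height 77 mm. The lower flange rests on z = 0 and the three cylinders share a vertical axis.

The chair is on the floor beside the stool on its −x side. The spool is on top of the stool.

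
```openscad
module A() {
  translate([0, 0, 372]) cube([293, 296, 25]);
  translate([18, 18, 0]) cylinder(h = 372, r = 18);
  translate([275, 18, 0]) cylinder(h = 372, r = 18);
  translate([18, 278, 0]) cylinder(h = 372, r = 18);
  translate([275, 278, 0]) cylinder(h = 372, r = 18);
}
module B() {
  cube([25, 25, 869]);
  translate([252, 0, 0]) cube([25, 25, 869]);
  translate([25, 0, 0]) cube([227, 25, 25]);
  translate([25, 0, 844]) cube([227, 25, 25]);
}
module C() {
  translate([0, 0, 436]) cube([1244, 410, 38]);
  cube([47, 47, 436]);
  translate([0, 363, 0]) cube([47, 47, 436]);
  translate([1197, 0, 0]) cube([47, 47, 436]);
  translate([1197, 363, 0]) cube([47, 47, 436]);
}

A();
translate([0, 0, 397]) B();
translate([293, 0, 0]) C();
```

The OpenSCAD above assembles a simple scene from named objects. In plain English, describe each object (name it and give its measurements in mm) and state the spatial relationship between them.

A is a simple wooden stool: a rectangular seat 293 mm (x) by 296 mm (y), 25 mm thick, top face at z = 397 mm, on four round legs, each 36 mm in diameter. The legs rest on z = 0, each leg's axis is inset half a diameter from the nearest pair of seat edges (so the leg's bounding box is flush with the corner).

B is a rectangular picture frame lying in the x–z plane (depth along y). The opening is 227 mm wide (x) by 819 mm tall (z), surrounded by a border 25 mm wide on all four sides. The frame is 25 mm deep and is made of two full-height vertical stiles with two horizontal rails fitted between them.

C is a bench: a 1244×410 mm seat slab, 38 mm thick, top at z = 474 mm, on four 47×47 mm square legs flush with the seat corners and standing on z = 0.

The picture frame is on top of the stool. The bench is against the stool's +x side, with their −y faces flush.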